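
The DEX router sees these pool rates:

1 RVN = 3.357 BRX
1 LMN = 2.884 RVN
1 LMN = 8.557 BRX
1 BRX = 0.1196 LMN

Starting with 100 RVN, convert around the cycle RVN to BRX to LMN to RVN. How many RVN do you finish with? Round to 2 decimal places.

100 RVN × 3.357 = 335.7 BRX
335.7 BRX × 0.1196 = 40.14972 LMN
40.14972 LMN × 2.884 = 115.79179248 RVN

115.79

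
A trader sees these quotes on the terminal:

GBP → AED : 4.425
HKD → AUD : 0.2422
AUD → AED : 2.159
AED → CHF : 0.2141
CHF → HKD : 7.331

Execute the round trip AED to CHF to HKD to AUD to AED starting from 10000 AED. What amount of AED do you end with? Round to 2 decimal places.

8207.42

10000 AED × 0.2141 = 2141 CHF
2141 CHF × 7.331 = 15695.671 HKD
15695.671 HKD × 0.2422 = 3801.4915162 AUD
3801.4915162 AUD × 2.159 = 8207.4201834758 AED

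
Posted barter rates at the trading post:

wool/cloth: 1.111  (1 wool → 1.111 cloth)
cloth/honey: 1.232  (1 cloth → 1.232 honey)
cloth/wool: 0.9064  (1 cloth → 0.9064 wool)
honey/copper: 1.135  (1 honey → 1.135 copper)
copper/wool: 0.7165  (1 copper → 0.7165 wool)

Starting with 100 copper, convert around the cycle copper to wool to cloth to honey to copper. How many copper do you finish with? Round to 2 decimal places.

111.31

100 copper × 0.7165 = 71.65 wool
71.65 wool × 1.111 = 79.60315 cloth
79.60315 cloth × 1.232 = 98.0710808 honey
98.0710808 honey × 1.135 = 111.310676708 copper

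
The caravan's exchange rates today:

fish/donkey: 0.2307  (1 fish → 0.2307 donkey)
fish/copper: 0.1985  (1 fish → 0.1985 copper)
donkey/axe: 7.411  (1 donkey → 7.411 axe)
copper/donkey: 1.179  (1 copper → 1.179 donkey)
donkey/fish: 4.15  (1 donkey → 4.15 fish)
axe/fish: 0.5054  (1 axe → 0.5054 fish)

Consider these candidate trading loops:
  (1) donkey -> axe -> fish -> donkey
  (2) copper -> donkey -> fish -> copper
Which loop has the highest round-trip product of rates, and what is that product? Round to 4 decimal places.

(1) 7.411 × 0.5054 × 0.2307 = 0.86409
(2) 1.179 × 4.15 × 0.1985 = 0.97123
Highest is cycle (2) at 0.9712 (≤1, no arbitrage).

0.9712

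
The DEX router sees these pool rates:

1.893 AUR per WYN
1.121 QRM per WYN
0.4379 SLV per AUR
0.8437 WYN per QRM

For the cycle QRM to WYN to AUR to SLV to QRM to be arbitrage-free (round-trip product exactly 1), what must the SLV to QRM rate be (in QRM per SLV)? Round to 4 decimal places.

1.4298

Known legs of the cycle: 0.8437 × 1.893 × 0.4379 = 0.69938064339
For no arbitrage the full-cycle product must be 1, so the missing rate is 1 / 0.69938064339 ≈ 1.429837.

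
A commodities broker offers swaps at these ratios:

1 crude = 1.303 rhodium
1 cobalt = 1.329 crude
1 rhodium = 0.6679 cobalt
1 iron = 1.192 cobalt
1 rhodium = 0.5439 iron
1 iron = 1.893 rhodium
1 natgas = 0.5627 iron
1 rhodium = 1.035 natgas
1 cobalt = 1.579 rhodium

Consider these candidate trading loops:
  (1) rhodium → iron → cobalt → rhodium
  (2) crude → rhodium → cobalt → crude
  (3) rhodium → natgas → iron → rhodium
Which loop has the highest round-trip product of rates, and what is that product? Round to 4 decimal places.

1.1566

(1) 0.5439 × 1.192 × 1.579 = 1.02371
(2) 1.303 × 0.6679 × 1.329 = 1.15659
(3) 1.035 × 0.5627 × 1.893 = 1.10247
Highest is cycle (2) at 1.1566 (>1, arbitrage).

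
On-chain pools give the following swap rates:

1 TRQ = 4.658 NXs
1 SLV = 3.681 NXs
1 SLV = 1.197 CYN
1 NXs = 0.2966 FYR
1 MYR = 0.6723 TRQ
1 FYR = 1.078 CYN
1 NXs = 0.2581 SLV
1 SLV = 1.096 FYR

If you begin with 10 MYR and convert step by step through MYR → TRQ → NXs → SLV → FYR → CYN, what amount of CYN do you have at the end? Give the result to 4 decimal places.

10 MYR × 0.6723 = 6.723 TRQ
6.723 TRQ × 4.658 = 31.315734 NXs
31.315734 NXs × 0.2581 = 8.0825909454 SLV
8.0825909454 SLV × 1.096 = 8.8585196761584 FYR
8.8585196761584 FYR × 1.078 = 9.5494842108987552 CYN

9.5495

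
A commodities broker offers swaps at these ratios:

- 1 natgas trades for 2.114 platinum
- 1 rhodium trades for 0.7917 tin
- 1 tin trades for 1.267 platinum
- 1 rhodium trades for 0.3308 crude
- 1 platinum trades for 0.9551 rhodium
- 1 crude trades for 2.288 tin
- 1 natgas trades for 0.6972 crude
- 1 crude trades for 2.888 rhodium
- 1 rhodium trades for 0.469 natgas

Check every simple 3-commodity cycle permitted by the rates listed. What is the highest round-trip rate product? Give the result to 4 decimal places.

0.9580

rhodium→tin→platinum→rhodium: 0.7917 × 1.267 × 0.9551 = 0.95805
rhodium→natgas→platinum→rhodium: 0.469 × 2.114 × 0.9551 = 0.94695
rhodium→natgas→crude→rhodium: 0.469 × 0.6972 × 2.888 = 0.94434
Maximum is rhodium→tin→platinum→rhodium at 0.9580; no arbitrage — every cycle loses value.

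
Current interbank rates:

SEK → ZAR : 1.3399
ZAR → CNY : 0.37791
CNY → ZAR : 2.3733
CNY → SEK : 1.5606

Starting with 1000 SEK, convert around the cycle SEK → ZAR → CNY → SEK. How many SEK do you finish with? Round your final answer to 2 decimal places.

790.23

1000 SEK × 1.3399 = 1339.9 ZAR
1339.9 ZAR × 0.37791 = 506.361609 CNY
506.361609 CNY × 1.5606 = 790.2279270054 SEK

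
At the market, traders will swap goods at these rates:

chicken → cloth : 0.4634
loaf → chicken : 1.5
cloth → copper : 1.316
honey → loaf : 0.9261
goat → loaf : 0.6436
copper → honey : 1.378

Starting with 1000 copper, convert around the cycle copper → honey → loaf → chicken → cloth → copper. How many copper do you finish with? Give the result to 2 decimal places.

1167.37

1000 copper × 1.378 = 1378 honey
1378 honey × 0.9261 = 1276.1658 loaf
1276.1658 loaf × 1.5 = 1914.2487 chicken
1914.2487 chicken × 0.4634 = 887.06284758 cloth
887.06284758 cloth × 1.316 = 1167.37470741528 copper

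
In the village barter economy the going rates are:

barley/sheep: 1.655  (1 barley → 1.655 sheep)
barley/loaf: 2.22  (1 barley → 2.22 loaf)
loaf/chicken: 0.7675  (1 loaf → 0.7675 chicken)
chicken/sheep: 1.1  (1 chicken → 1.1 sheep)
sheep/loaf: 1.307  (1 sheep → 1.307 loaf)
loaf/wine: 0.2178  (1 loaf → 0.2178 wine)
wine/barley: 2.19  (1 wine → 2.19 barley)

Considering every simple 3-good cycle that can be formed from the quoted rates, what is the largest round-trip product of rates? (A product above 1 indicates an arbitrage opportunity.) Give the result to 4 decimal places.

1.1034

sheep→loaf→chicken→sheep: 1.307 × 0.7675 × 1.1 = 1.10343
barley→loaf→wine→barley: 2.22 × 0.2178 × 2.19 = 1.05890
Maximum is sheep→loaf→chicken→sheep at 1.1034; arbitrage exists.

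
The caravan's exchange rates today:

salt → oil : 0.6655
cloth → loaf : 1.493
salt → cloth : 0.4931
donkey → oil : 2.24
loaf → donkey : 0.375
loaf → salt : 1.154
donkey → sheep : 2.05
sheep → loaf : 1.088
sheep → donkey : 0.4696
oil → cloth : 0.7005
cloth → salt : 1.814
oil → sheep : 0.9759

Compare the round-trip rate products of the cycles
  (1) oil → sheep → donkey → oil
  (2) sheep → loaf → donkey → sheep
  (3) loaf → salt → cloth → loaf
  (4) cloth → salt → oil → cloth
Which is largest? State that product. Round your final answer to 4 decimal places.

(1) 0.9759 × 0.4696 × 2.24 = 1.02655
(2) 1.088 × 0.375 × 2.05 = 0.83640
(3) 1.154 × 0.4931 × 1.493 = 0.84957
(4) 1.814 × 0.6655 × 0.7005 = 0.84566
Highest is cycle (1) at 1.0266 (>1, arbitrage).

1.0266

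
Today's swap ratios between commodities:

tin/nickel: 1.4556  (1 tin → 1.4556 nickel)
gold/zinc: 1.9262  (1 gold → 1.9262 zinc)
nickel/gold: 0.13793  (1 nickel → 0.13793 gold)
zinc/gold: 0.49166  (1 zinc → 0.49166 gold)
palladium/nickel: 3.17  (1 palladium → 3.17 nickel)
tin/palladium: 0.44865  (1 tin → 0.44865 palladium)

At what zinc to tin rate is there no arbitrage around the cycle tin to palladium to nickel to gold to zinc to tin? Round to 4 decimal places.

2.6465

Known legs of the cycle: 0.44865 × 3.17 × 0.13793 × 1.9262 = 0.377856631860903
For no arbitrage the full-cycle product must be 1, so the missing rate is 1 / 0.377856631860903 ≈ 2.646506.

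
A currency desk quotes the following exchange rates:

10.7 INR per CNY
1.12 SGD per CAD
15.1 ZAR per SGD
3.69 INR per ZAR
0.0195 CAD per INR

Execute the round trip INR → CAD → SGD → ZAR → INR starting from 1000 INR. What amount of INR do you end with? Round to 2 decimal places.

1000 INR × 0.0195 = 19.5 CAD
19.5 CAD × 1.12 = 21.84 SGD
21.84 SGD × 15.1 = 329.784 ZAR
329.784 ZAR × 3.69 = 1216.90296 INR

1216.90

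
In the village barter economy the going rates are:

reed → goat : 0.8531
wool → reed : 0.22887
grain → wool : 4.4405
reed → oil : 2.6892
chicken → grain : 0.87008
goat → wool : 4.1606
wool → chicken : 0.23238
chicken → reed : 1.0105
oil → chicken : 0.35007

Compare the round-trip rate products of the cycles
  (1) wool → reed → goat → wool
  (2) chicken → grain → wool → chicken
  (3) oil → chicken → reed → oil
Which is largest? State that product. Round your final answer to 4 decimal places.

(1) 0.22887 × 0.8531 × 4.1606 = 0.81235
(2) 0.87008 × 4.4405 × 0.23238 = 0.89782
(3) 0.35007 × 1.0105 × 2.6892 = 0.95129
Highest is cycle (3) at 0.9513 (≤1, no arbitrage).

0.9513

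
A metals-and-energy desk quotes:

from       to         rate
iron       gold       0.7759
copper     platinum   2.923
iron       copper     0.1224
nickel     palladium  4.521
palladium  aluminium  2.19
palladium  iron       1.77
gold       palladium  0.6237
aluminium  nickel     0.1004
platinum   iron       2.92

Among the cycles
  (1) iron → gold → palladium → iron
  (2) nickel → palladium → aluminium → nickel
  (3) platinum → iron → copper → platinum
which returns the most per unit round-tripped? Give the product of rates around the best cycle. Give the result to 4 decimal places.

1.0447

(1) 0.7759 × 0.6237 × 1.77 = 0.85655
(2) 4.521 × 2.19 × 0.1004 = 0.99406
(3) 2.92 × 0.1224 × 2.923 = 1.04470
Highest is cycle (3) at 1.0447 (>1, arbitrage).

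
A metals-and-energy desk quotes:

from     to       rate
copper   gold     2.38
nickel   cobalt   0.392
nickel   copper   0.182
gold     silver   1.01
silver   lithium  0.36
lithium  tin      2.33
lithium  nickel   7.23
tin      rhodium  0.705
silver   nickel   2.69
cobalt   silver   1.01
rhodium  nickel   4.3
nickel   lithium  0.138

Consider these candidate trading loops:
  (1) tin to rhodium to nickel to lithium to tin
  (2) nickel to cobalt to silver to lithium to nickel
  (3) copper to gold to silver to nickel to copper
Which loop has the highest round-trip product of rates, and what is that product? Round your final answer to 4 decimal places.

(1) 0.705 × 4.3 × 0.138 × 2.33 = 0.97475
(2) 0.392 × 1.01 × 0.36 × 7.23 = 1.03050
(3) 2.38 × 1.01 × 2.69 × 0.182 = 1.17685
Highest is cycle (3) at 1.1769 (>1, arbitrage).

1.1769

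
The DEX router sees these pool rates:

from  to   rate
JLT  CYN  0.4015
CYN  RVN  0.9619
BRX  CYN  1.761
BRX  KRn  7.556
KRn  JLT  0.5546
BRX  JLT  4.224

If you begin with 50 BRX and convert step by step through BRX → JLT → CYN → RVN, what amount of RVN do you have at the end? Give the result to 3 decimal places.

50 BRX × 4.224 = 211.2 JLT
211.2 JLT × 0.4015 = 84.7968 CYN
84.7968 CYN × 0.9619 = 81.56604192 RVN

81.566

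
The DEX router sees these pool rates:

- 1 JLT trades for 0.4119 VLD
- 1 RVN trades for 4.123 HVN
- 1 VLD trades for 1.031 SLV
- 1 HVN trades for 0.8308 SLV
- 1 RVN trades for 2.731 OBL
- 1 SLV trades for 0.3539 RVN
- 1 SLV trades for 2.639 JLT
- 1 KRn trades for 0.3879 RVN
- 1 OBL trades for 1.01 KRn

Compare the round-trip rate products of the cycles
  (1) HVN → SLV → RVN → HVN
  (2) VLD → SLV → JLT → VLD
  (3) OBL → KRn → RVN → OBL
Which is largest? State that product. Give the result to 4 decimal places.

1.2122

(1) 0.8308 × 0.3539 × 4.123 = 1.21224
(2) 1.031 × 2.639 × 0.4119 = 1.12070
(3) 1.01 × 0.3879 × 2.731 = 1.06995
Highest is cycle (1) at 1.2122 (>1, arbitrage).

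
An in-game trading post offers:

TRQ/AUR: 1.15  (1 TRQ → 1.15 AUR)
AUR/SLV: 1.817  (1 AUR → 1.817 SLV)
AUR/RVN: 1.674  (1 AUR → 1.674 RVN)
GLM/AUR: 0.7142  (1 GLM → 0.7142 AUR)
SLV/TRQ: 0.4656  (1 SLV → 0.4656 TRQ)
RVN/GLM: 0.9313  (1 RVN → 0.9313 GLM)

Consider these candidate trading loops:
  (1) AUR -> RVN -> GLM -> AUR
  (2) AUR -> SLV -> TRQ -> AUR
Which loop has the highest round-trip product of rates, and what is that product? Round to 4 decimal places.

1.1134

(1) 1.674 × 0.9313 × 0.7142 = 1.11344
(2) 1.817 × 0.4656 × 1.15 = 0.97289
Highest is cycle (1) at 1.1134 (>1, arbitrage).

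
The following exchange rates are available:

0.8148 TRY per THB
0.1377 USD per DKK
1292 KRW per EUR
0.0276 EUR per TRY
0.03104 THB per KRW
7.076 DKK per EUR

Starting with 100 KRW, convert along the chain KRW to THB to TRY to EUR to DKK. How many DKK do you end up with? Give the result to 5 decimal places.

100 KRW × 0.03104 = 3.104 THB
3.104 THB × 0.8148 = 2.5291392 TRY
2.5291392 TRY × 0.0276 = 0.06980424192 EUR
0.06980424192 EUR × 7.076 = 0.49393481582592 DKK

0.49393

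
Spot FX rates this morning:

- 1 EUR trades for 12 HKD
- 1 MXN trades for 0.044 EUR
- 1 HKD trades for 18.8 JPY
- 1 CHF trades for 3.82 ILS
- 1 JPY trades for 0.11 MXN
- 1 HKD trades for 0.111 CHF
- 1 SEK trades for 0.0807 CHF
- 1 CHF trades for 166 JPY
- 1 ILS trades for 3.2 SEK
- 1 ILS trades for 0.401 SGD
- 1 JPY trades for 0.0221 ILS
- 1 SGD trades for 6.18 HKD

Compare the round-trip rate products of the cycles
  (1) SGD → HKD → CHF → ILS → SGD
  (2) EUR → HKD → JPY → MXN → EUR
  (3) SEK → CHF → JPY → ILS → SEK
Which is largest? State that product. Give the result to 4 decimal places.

(1) 6.18 × 0.111 × 3.82 × 0.401 = 1.05080
(2) 12 × 18.8 × 0.11 × 0.044 = 1.09190
(3) 0.0807 × 166 × 0.0221 × 3.2 = 0.94738
Highest is cycle (2) at 1.0919 (>1, arbitrage).

1.0919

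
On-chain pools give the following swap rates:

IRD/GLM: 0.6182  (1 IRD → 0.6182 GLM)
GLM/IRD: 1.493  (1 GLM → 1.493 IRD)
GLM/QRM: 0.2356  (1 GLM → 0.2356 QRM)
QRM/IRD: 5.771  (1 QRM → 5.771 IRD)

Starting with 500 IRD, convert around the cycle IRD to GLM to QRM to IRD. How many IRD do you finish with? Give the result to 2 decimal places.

500 IRD × 0.6182 = 309.1 GLM
309.1 GLM × 0.2356 = 72.82396 QRM
72.82396 QRM × 5.771 = 420.26707316 IRD

420.27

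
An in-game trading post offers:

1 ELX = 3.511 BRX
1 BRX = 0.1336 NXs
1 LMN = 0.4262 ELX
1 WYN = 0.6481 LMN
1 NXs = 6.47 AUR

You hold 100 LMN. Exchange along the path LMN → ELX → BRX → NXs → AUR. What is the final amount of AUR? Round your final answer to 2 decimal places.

129.35

100 LMN × 0.4262 = 42.62 ELX
42.62 ELX × 3.511 = 149.63882 BRX
149.63882 BRX × 0.1336 = 19.991746352 NXs
19.991746352 NXs × 6.47 = 129.34659889744 AUR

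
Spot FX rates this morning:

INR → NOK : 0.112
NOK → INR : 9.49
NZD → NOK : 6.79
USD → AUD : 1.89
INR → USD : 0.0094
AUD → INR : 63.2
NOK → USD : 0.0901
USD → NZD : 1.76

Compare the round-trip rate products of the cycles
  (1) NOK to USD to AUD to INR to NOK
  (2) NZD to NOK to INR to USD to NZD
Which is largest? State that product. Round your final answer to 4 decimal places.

(1) 0.0901 × 1.89 × 63.2 × 0.112 = 1.20537
(2) 6.79 × 9.49 × 0.0094 × 1.76 = 1.06605
Highest is cycle (1) at 1.2054 (>1, arbitrage).

1.2054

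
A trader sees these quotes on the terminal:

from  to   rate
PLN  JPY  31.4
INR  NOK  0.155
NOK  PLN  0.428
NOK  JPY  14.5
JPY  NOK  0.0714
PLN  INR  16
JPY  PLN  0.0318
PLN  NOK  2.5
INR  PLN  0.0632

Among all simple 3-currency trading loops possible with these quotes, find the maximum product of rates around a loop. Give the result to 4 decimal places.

1.1528

JPY→PLN→NOK→JPY: 0.0318 × 2.5 × 14.5 = 1.15275
NOK→PLN→INR→NOK: 0.428 × 16 × 0.155 = 1.06144
JPY→NOK→PLN→JPY: 0.0714 × 0.428 × 31.4 = 0.95956
Maximum is JPY→PLN→NOK→JPY at 1.1528; arbitrage exists.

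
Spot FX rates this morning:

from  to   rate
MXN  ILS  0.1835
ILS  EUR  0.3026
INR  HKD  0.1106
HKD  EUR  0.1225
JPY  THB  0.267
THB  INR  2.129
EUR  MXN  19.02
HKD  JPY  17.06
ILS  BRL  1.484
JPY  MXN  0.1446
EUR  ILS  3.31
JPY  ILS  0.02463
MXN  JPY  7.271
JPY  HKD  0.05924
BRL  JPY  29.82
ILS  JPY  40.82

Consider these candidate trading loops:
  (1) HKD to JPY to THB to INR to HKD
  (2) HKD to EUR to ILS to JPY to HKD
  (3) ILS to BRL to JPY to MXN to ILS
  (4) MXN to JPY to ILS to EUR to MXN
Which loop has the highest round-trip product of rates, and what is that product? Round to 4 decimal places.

1.1742

(1) 17.06 × 0.267 × 2.129 × 0.1106 = 1.07256
(2) 0.1225 × 3.31 × 40.82 × 0.05924 = 0.98051
(3) 1.484 × 29.82 × 0.1446 × 0.1835 = 1.17421
(4) 7.271 × 0.02463 × 0.3026 × 19.02 = 1.03071
Highest is cycle (3) at 1.1742 (>1, arbitrage).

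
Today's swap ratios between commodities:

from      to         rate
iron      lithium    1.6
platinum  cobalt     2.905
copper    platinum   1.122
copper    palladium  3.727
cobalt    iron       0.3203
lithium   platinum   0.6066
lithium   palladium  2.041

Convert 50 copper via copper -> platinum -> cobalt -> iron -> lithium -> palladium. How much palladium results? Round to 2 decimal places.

50 copper × 1.122 = 56.1 platinum
56.1 platinum × 2.905 = 162.9705 cobalt
162.9705 cobalt × 0.3203 = 52.19945115 iron
52.19945115 iron × 1.6 = 83.51912184 lithium
83.51912184 lithium × 2.041 = 170.46252767544 palladium

170.46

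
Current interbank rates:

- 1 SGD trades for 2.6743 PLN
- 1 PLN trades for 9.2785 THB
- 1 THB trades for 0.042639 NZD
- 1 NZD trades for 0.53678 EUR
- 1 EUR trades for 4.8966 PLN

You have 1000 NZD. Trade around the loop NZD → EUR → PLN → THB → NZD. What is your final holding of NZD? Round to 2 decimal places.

1039.86

1000 NZD × 0.53678 = 536.78 EUR
536.78 EUR × 4.8966 = 2628.396948 PLN
2628.396948 PLN × 9.2785 = 24387.581082018 THB
24387.581082018 THB × 0.042639 = 1039.862069756165502 NZD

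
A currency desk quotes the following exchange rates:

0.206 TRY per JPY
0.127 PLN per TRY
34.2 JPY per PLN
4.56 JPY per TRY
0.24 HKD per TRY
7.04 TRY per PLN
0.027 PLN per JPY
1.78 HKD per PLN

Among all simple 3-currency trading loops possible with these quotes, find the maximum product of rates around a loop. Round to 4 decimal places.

JPY→TRY→PLN→JPY: 0.206 × 0.127 × 34.2 = 0.89474
JPY→PLN→TRY→JPY: 0.027 × 7.04 × 4.56 = 0.86676
Maximum is JPY→TRY→PLN→JPY at 0.8947; no arbitrage — every cycle loses value.

0.8947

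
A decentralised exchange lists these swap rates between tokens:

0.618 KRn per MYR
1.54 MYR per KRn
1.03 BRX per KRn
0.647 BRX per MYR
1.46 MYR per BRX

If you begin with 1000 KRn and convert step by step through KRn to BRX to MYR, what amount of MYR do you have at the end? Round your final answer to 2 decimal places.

1000 KRn × 1.03 = 1030 BRX
1030 BRX × 1.46 = 1503.8 MYR

1503.80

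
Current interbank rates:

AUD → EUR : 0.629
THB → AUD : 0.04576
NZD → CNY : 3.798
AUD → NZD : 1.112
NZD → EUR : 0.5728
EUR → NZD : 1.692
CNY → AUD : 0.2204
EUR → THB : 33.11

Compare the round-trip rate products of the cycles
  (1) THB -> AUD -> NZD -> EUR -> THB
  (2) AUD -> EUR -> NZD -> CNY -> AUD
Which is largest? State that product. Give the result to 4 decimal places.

0.9651

(1) 0.04576 × 1.112 × 0.5728 × 33.11 = 0.96506
(2) 0.629 × 1.692 × 3.798 × 0.2204 = 0.89088
Highest is cycle (1) at 0.9651 (≤1, no arbitrage).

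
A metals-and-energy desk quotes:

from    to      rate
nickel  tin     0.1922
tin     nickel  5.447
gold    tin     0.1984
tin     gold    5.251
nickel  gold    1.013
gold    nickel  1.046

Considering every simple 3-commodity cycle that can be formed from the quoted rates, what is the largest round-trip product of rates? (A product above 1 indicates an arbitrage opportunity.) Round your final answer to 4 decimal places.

gold→tin→nickel→gold: 0.1984 × 5.447 × 1.013 = 1.09473
gold→nickel→tin→gold: 1.046 × 0.1922 × 5.251 = 1.05567
Maximum is gold→tin→nickel→gold at 1.0947; arbitrage exists.

1.0947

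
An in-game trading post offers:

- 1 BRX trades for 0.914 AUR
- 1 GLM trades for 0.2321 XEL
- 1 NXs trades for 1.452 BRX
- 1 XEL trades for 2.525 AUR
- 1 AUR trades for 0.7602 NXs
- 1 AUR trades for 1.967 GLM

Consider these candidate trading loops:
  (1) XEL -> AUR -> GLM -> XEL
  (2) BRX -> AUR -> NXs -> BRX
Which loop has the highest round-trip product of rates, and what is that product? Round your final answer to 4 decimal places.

(1) 2.525 × 1.967 × 0.2321 = 1.15277
(2) 0.914 × 0.7602 × 1.452 = 1.00888
Highest is cycle (1) at 1.1528 (>1, arbitrage).

1.1528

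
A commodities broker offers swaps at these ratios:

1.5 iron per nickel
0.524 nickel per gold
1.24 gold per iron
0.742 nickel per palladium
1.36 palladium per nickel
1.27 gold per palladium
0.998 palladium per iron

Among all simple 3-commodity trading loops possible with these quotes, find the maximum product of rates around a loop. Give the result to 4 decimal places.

1.1108

iron→palladium→nickel→iron: 0.998 × 0.742 × 1.5 = 1.11077
iron→gold→nickel→iron: 1.24 × 0.524 × 1.5 = 0.97464
palladium→gold→nickel→palladium: 1.27 × 0.524 × 1.36 = 0.90505
Maximum is iron→palladium→nickel→iron at 1.1108; arbitrage exists.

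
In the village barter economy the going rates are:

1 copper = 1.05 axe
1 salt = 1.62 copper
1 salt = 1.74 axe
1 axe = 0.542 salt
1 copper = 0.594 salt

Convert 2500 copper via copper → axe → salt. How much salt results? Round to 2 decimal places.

2500 copper × 1.05 = 2625 axe
2625 axe × 0.542 = 1422.75 salt

1422.75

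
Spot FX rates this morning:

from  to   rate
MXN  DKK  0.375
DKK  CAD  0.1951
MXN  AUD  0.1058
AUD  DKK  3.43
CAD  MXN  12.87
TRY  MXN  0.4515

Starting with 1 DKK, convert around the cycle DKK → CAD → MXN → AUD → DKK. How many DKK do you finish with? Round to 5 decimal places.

0.91120

1 DKK × 0.1951 = 0.1951 CAD
0.1951 CAD × 12.87 = 2.510937 MXN
2.510937 MXN × 0.1058 = 0.2656571346 AUD
0.2656571346 AUD × 3.43 = 0.911203971678 DKK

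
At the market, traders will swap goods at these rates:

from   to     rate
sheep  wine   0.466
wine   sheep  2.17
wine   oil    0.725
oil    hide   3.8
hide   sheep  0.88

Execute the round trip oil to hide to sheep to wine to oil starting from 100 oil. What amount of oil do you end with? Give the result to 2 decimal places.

100 oil × 3.8 = 380 hide
380 hide × 0.88 = 334.4 sheep
334.4 sheep × 0.466 = 155.8304 wine
155.8304 wine × 0.725 = 112.97704 oil

112.98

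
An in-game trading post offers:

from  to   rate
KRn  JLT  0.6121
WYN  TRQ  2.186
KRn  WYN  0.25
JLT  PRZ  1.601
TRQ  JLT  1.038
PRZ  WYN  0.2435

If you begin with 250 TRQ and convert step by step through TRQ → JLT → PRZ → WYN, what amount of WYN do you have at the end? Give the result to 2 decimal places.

101.16

250 TRQ × 1.038 = 259.5 JLT
259.5 JLT × 1.601 = 415.4595 PRZ
415.4595 PRZ × 0.2435 = 101.16438825 WYN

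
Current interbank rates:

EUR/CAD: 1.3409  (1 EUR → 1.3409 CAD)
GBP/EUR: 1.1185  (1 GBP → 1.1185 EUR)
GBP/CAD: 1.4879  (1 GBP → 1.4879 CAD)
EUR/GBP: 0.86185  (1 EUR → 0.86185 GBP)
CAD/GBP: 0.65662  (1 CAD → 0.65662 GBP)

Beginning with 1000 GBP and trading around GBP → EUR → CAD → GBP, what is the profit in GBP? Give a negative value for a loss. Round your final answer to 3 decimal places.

-15.204

1000 GBP × 1.1185 = 1118.5 EUR
1118.5 EUR × 1.3409 = 1499.79665 CAD
1499.79665 CAD × 0.65662 = 984.796476323 GBP
Net change: 984.796476323 − 1000 = -15.203523677 GBP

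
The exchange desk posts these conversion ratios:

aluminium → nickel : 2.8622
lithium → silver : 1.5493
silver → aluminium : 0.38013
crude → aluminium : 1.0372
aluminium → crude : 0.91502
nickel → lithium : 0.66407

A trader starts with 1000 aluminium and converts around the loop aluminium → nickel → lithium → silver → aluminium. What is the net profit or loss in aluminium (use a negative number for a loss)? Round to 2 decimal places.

1000 aluminium × 2.8622 = 2862.2 nickel
2862.2 nickel × 0.66407 = 1900.701154 lithium
1900.701154 lithium × 1.5493 = 2944.7562978922 silver
2944.7562978922 silver × 0.38013 = 1119.390211517761986 aluminium
Net change: 1119.390211517761986 − 1000 = 119.390211517761986 aluminium

119.39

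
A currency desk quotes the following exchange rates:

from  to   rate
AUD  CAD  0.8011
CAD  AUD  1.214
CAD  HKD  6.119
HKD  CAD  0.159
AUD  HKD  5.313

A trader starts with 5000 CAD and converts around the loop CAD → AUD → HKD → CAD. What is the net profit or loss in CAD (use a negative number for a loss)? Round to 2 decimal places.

127.74

5000 CAD × 1.214 = 6070 AUD
6070 AUD × 5.313 = 32249.91 HKD
32249.91 HKD × 0.159 = 5127.73569 CAD
Net change: 5127.73569 − 5000 = 127.73569 CAD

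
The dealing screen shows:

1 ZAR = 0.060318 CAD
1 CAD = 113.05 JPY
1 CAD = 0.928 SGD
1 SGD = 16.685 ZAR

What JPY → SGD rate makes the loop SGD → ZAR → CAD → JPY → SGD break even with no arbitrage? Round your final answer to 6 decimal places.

Known legs of the cycle: 16.685 × 0.060318 × 113.05 = 113.7741790815
For no arbitrage the full-cycle product must be 1, so the missing rate is 1 / 113.7741790815 ≈ 0.00878934.

0.008789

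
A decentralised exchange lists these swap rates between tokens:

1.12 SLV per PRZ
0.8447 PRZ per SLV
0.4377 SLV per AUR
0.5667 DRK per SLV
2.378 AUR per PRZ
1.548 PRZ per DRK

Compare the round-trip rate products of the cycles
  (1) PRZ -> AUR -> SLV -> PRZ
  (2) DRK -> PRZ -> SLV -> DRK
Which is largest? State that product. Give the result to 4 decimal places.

0.9825

(1) 2.378 × 0.4377 × 0.8447 = 0.87921
(2) 1.548 × 1.12 × 0.5667 = 0.98252
Highest is cycle (2) at 0.9825 (≤1, no arbitrage).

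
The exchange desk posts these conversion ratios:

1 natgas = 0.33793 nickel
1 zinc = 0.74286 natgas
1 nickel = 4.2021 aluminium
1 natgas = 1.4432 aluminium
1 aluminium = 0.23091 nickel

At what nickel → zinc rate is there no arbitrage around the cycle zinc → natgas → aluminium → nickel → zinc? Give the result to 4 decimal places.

4.0395

Known legs of the cycle: 0.74286 × 1.4432 × 0.23091 = 0.24755758391232
For no arbitrage the full-cycle product must be 1, so the missing rate is 1 / 0.24755758391232 ≈ 4.039464.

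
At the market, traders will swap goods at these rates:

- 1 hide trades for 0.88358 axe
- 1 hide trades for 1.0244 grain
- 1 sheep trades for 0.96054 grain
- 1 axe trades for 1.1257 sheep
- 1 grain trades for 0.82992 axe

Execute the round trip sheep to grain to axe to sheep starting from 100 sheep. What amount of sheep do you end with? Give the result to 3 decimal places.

89.738

100 sheep × 0.96054 = 96.054 grain
96.054 grain × 0.82992 = 79.71713568 axe
79.71713568 axe × 1.1257 = 89.737579634976 sheep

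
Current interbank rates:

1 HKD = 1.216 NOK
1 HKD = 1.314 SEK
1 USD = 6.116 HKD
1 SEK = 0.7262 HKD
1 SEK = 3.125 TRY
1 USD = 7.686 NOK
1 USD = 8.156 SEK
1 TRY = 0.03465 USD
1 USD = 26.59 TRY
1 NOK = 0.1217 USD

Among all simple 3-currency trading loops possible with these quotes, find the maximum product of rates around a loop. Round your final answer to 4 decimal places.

USD→HKD→NOK→USD: 6.116 × 1.216 × 0.1217 = 0.90509
USD→SEK→TRY→USD: 8.156 × 3.125 × 0.03465 = 0.88314
Maximum is USD→HKD→NOK→USD at 0.9051; no arbitrage — every cycle loses value.

0.9051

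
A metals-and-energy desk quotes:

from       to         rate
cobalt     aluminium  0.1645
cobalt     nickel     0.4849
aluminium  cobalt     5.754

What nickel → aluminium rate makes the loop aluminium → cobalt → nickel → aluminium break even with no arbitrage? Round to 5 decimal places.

Known legs of the cycle: 5.754 × 0.4849 = 2.7901146
For no arbitrage the full-cycle product must be 1, so the missing rate is 1 / 2.7901146 ≈ 0.3584082.

0.35841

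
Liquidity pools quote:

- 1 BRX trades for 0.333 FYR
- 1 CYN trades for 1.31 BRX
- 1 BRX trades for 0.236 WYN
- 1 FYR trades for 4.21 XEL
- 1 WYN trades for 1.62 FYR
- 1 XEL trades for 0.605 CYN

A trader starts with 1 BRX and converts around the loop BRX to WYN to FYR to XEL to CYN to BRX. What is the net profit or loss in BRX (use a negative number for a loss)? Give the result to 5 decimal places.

1 BRX × 0.236 = 0.236 WYN
0.236 WYN × 1.62 = 0.38232 FYR
0.38232 FYR × 4.21 = 1.6095672 XEL
1.6095672 XEL × 0.605 = 0.973788156 CYN
0.973788156 CYN × 1.31 = 1.27566248436 BRX
Net change: 1.27566248436 − 1 = 0.27566248436 BRX

0.27566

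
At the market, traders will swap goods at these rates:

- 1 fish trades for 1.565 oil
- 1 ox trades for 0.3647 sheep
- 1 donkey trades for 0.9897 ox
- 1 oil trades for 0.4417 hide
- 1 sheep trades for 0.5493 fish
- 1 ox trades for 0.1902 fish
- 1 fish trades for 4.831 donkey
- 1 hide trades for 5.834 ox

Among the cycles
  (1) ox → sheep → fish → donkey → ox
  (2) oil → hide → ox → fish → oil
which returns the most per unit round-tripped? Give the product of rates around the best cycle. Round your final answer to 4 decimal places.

(1) 0.3647 × 0.5493 × 4.831 × 0.9897 = 0.95782
(2) 0.4417 × 5.834 × 0.1902 × 1.565 = 0.76704
Highest is cycle (1) at 0.9578 (≤1, no arbitrage).

0.9578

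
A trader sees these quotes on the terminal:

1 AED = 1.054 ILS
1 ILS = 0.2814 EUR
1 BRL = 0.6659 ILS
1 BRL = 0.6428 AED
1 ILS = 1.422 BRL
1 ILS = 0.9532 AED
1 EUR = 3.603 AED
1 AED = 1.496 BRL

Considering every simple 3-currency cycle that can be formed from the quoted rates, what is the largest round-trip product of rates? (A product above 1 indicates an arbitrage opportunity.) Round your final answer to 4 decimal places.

1.0686

EUR→AED→ILS→EUR: 3.603 × 1.054 × 0.2814 = 1.06863
ILS→BRL→AED→ILS: 1.422 × 0.6428 × 1.054 = 0.96342
ILS→AED→BRL→ILS: 0.9532 × 1.496 × 0.6659 = 0.94956
Maximum is EUR→AED→ILS→EUR at 1.0686; arbitrage exists.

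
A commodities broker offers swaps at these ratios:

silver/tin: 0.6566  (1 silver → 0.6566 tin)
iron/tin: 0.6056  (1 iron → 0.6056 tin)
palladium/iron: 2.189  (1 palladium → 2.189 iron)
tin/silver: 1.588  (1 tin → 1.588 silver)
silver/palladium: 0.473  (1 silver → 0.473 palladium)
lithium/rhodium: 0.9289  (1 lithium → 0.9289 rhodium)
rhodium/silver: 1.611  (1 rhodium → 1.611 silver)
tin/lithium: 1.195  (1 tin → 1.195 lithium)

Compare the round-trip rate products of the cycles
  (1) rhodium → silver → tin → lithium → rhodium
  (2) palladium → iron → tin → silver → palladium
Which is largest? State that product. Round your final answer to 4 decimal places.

1.1742

(1) 1.611 × 0.6566 × 1.195 × 0.9289 = 1.17418
(2) 2.189 × 0.6056 × 1.588 × 0.473 = 0.99573
Highest is cycle (1) at 1.1742 (>1, arbitrage).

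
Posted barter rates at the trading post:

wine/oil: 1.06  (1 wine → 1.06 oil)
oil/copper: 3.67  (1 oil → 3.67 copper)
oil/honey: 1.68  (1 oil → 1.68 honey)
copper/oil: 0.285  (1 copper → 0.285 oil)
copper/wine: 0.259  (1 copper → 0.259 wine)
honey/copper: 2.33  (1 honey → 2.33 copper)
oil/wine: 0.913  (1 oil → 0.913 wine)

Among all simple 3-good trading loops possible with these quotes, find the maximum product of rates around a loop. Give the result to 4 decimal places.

honey→copper→oil→honey: 2.33 × 0.285 × 1.68 = 1.11560
wine→oil→copper→wine: 1.06 × 3.67 × 0.259 = 1.00756
Maximum is honey→copper→oil→honey at 1.1156; arbitrage exists.

1.1156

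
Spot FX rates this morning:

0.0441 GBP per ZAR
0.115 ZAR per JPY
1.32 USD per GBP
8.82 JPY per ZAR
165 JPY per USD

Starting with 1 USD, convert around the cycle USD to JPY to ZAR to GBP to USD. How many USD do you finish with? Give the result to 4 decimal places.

1 USD × 165 = 165 JPY
165 JPY × 0.115 = 18.975 ZAR
18.975 ZAR × 0.0441 = 0.8367975 GBP
0.8367975 GBP × 1.32 = 1.1045727 USD

1.1046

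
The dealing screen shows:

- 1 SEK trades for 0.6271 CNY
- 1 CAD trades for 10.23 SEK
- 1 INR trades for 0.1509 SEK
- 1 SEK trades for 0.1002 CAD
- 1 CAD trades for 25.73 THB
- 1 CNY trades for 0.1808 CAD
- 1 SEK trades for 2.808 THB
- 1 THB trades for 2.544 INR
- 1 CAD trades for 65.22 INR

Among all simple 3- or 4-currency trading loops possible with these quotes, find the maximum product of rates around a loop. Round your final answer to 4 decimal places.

SEK→CNY→CAD→SEK: 0.6271 × 0.1808 × 10.23 = 1.15987
SEK→CNY→CAD→INR→SEK: 0.6271 × 0.1808 × 65.22 × 0.1509 = 1.11585
THB→INR→SEK→THB: 2.544 × 0.1509 × 2.808 = 1.07796
THB→INR→SEK→CAD→THB: 2.544 × 0.1509 × 0.1002 × 25.73 = 0.98972
SEK→CAD→INR→SEK: 0.1002 × 65.22 × 0.1509 = 0.98614
Maximum is SEK→CNY→CAD→SEK at 1.1599; arbitrage exists.

1.1599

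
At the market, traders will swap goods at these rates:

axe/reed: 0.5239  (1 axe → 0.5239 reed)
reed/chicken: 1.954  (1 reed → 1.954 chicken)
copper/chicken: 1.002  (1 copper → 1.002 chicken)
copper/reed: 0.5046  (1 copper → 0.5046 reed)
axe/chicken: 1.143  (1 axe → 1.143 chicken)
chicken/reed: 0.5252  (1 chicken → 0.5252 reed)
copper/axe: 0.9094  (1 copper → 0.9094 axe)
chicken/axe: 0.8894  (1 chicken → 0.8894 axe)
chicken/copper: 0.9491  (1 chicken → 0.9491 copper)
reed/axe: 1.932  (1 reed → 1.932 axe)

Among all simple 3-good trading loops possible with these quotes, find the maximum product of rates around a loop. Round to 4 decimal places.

axe→chicken→reed→axe: 1.143 × 0.5252 × 1.932 = 1.15979
copper→axe→chicken→copper: 0.9094 × 1.143 × 0.9491 = 0.98654
copper→reed→chicken→copper: 0.5046 × 1.954 × 0.9491 = 0.93580
axe→reed→chicken→axe: 0.5239 × 1.954 × 0.8894 = 0.91048
Maximum is axe→chicken→reed→axe at 1.1598; arbitrage exists.

1.1598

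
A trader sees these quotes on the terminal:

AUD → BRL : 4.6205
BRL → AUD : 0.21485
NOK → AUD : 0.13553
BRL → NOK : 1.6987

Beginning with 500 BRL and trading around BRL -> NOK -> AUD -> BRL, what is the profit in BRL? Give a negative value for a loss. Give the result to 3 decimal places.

31.877

500 BRL × 1.6987 = 849.35 NOK
849.35 NOK × 0.13553 = 115.1124055 AUD
115.1124055 AUD × 4.6205 = 531.87686961275 BRL
Net change: 531.87686961275 − 500 = 31.87686961275 BRL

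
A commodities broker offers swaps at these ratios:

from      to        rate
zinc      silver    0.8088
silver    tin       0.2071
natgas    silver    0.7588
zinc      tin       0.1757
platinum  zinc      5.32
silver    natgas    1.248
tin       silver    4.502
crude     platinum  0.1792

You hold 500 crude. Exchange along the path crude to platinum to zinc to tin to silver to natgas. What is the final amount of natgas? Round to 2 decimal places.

470.56

500 crude × 0.1792 = 89.6 platinum
89.6 platinum × 5.32 = 476.672 zinc
476.672 zinc × 0.1757 = 83.7512704 tin
83.7512704 tin × 4.502 = 377.0482193408 silver
377.0482193408 silver × 1.248 = 470.5561777373184 natgas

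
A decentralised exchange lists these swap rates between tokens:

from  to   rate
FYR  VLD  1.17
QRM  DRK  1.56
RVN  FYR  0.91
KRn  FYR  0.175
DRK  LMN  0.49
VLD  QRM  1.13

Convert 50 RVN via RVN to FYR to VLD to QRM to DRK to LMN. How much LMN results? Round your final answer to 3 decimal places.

45.983

50 RVN × 0.91 = 45.5 FYR
45.5 FYR × 1.17 = 53.235 VLD
53.235 VLD × 1.13 = 60.15555 QRM
60.15555 QRM × 1.56 = 93.842658 DRK
93.842658 DRK × 0.49 = 45.98290242 LMN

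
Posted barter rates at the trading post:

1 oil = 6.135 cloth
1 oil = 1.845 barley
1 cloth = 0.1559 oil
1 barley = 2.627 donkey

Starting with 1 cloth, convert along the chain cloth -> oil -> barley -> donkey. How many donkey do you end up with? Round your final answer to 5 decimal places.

1 cloth × 0.1559 = 0.1559 oil
0.1559 oil × 1.845 = 0.2876355 barley
0.2876355 barley × 2.627 = 0.7556184585 donkey

0.75562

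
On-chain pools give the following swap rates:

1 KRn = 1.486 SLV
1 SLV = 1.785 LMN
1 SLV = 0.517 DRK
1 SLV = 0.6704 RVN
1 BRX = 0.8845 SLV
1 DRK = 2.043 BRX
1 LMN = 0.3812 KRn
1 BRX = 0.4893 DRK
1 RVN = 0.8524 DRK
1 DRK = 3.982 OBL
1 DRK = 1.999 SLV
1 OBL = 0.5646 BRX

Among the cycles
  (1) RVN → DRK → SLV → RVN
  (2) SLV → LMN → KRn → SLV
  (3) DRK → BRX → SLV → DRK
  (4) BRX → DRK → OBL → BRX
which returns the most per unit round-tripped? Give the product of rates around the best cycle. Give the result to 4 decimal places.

1.1423

(1) 0.8524 × 1.999 × 0.6704 = 1.14233
(2) 1.785 × 0.3812 × 1.486 = 1.01114
(3) 2.043 × 0.8845 × 0.517 = 0.93424
(4) 0.4893 × 3.982 × 0.5646 = 1.10006
Highest is cycle (1) at 1.1423 (>1, arbitrage).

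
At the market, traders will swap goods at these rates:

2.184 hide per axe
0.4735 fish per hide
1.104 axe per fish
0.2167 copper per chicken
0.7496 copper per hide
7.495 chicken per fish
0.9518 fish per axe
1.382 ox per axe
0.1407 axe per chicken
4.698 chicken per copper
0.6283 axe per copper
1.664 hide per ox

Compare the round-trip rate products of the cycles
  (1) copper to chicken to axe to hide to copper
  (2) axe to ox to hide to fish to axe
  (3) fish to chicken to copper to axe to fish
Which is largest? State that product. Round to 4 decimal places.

1.2021

(1) 4.698 × 0.1407 × 2.184 × 0.7496 = 1.08215
(2) 1.382 × 1.664 × 0.4735 × 1.104 = 1.20213
(3) 7.495 × 0.2167 × 0.6283 × 0.9518 = 0.97128
Highest is cycle (2) at 1.2021 (>1, arbitrage).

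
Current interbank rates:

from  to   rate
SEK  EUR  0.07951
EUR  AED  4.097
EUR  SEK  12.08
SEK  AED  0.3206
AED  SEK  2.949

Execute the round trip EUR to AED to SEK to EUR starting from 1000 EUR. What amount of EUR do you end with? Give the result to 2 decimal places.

1000 EUR × 4.097 = 4097 AED
4097 AED × 2.949 = 12082.053 SEK
12082.053 SEK × 0.07951 = 960.64403403 EUR

960.64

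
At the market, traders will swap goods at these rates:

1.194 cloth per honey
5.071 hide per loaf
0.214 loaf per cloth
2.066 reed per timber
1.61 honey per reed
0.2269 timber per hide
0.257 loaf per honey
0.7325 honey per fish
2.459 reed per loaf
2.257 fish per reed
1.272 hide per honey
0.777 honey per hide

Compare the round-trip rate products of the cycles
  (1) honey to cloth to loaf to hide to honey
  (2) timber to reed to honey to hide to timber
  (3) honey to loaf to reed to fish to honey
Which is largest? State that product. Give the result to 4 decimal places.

1.0448

(1) 1.194 × 0.214 × 5.071 × 0.777 = 1.00678
(2) 2.066 × 1.61 × 1.272 × 0.2269 = 0.96001
(3) 0.257 × 2.459 × 2.257 × 0.7325 = 1.04479
Highest is cycle (3) at 1.0448 (>1, arbitrage).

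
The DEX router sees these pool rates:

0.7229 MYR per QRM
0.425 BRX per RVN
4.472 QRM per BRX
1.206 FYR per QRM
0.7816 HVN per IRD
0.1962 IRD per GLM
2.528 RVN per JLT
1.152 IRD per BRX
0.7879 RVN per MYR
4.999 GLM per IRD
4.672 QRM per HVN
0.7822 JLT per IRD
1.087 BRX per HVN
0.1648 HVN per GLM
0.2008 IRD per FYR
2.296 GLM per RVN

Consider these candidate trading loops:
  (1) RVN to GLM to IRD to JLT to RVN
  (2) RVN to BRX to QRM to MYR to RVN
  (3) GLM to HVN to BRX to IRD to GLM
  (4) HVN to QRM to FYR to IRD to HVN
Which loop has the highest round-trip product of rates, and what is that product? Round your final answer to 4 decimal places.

1.0825

(1) 2.296 × 0.1962 × 0.7822 × 2.528 = 0.89077
(2) 0.425 × 4.472 × 0.7229 × 0.7879 = 1.08253
(3) 0.1648 × 1.087 × 1.152 × 4.999 = 1.03163
(4) 4.672 × 1.206 × 0.2008 × 0.7816 = 0.88430
Highest is cycle (2) at 1.0825 (>1, arbitrage).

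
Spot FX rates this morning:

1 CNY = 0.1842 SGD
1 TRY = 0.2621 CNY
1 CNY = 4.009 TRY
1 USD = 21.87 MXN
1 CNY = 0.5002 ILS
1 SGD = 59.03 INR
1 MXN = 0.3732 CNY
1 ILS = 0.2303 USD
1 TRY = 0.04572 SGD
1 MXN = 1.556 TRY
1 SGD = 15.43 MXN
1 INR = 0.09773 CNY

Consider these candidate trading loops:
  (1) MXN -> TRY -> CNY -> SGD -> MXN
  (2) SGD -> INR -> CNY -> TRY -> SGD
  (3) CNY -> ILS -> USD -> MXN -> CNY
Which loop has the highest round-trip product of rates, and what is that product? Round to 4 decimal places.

(1) 1.556 × 0.2621 × 0.1842 × 15.43 = 1.15913
(2) 59.03 × 0.09773 × 4.009 × 0.04572 = 1.05741
(3) 0.5002 × 0.2303 × 21.87 × 0.3732 = 0.94022
Highest is cycle (1) at 1.1591 (>1, arbitrage).

1.1591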